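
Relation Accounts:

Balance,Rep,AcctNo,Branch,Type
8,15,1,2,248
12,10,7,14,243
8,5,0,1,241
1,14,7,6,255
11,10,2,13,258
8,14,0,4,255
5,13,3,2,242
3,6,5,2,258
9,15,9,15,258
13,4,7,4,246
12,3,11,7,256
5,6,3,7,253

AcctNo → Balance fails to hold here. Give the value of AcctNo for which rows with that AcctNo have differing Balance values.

AcctNo=1: 1 row → Balance = 8 ✓
AcctNo=7: 3 rows → Balance takes values {12, 1, 13} — violation
AcctNo=0: 2 rows → Balance = 8, 8 ✓
AcctNo=2: 1 row → Balance = 11 ✓
AcctNo=3: 2 rows → Balance = 5, 5 ✓
AcctNo=5: 1 row → Balance = 3 ✓
AcctNo=9: 1 row → Balance = 9 ✓
AcctNo=11: 1 row → Balance = 12 ✓
The only AcctNo value with inconsistent Balance is AcctNo=7.

7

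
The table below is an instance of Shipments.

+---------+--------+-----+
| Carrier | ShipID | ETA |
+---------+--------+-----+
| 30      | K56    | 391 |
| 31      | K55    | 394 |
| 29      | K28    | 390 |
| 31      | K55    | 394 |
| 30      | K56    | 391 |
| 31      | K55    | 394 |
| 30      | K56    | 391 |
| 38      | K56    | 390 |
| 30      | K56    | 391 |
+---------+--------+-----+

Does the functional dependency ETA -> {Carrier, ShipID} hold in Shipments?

No

ETA=391: 4 rows → {Carrier,ShipID} = (30, K56), (30, K56), (30, K56), (30, K56) ✓
ETA=394: 3 rows → {Carrier,ShipID} = (31, K55), (31, K55), (31, K55) ✓
ETA=390: 2 rows → {Carrier,ShipID} takes values {(29, K28), (38, K56)} — violation
Two rows agree on ETA but differ on {Carrier, ShipID}, so ETA -> {Carrier, ShipID} does not hold.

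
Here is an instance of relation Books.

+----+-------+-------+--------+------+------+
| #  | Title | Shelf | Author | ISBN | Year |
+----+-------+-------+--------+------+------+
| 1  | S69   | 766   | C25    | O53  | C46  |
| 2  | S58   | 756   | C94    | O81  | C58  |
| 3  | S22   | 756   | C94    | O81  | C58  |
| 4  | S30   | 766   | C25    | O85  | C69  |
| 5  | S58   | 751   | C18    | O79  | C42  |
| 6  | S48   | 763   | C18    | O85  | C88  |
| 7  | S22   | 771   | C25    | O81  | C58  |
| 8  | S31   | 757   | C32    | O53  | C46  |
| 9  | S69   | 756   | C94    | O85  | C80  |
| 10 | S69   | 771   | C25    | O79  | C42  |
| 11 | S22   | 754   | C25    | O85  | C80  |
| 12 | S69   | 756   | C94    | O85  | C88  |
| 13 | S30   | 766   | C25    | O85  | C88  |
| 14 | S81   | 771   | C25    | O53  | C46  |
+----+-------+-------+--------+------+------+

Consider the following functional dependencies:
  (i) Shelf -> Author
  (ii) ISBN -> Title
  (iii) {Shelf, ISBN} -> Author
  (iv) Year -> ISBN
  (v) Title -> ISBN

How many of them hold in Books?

(i) Shelf -> Author: every LHS value maps to a single RHS value — holds.
(ii) ISBN -> Title: ISBN=O53: rows 1, 8, 14 → Title takes values {S69, S31, S81} — violation; ISBN=O81: rows 2, 3, 7 → Title takes values {S58, S22} — violation; ISBN=O85: rows 4, 6, 9, 11, 12, 13 → Title takes values {S30, S48, S69, S22} — violation; ISBN=O79: rows 5, 10 → Title takes values {S58, S69} — violation — fails.
(iii) {Shelf, ISBN} -> Author: every LHS value maps to a single RHS value — holds.
(iv) Year -> ISBN: every LHS value maps to a single RHS value — holds.
(v) Title -> ISBN: Title=S69: rows 1, 9, 10, 12 → ISBN takes values {O53, O85, O79} — violation; Title=S58: rows 2, 5 → ISBN takes values {O81, O79} — violation; Title=S22: rows 3, 7, 11 → ISBN takes values {O81, O85} — violation — fails.
3 of the 5 dependencies hold.

3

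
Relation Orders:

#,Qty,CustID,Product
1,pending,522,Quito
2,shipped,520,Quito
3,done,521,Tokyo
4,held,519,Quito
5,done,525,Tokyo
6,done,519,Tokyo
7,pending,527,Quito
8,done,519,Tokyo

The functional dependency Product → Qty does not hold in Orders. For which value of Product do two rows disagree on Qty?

Product=Quito: rows 1, 2, 4, 7 → Qty takes values {pending, shipped, held} — violation
Product=Tokyo: rows 3, 5, 6, 8 → Qty = done, done, done, done ✓
The only Product value with inconsistent Qty is Product=Quito.

Quito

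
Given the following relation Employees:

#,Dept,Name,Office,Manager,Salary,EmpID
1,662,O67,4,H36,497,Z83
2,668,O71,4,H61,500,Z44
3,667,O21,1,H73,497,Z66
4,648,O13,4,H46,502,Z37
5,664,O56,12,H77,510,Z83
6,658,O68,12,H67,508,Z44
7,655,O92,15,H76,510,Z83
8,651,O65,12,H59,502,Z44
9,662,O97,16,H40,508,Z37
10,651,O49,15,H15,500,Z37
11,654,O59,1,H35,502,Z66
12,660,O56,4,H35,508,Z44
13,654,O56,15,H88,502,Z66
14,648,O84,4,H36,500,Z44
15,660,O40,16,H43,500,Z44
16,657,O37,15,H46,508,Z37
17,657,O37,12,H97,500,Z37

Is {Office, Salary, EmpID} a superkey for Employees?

No

Rows 2 and 14 have the same {Office, Salary, EmpID} value (Office=4, Salary=500, EmpID=Z44) but are distinct tuples, so {Office, Salary, EmpID} does not determine every attribute — not a superkey.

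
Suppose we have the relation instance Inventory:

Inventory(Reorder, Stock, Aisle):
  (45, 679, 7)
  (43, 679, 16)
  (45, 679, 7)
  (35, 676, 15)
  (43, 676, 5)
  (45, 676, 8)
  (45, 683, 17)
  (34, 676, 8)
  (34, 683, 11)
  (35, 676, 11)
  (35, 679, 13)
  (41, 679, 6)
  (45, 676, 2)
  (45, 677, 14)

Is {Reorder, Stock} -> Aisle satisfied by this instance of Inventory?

(Reorder=45, Stock=679): 2 rows → Aisle = 7, 7 ✓
(Reorder=43, Stock=679): 1 row → Aisle = 16 ✓
(Reorder=35, Stock=676): 2 rows → Aisle takes values {15, 11} — violation
(Reorder=43, Stock=676): 1 row → Aisle = 5 ✓
(Reorder=45, Stock=676): 2 rows → Aisle takes values {8, 2} — violation
(Reorder=45, Stock=683): 1 row → Aisle = 17 ✓
(Reorder=34, Stock=676): 1 row → Aisle = 8 ✓
(Reorder=34, Stock=683): 1 row → Aisle = 11 ✓
(Reorder=35, Stock=679): 1 row → Aisle = 13 ✓
(Reorder=41, Stock=679): 1 row → Aisle = 6 ✓
(Reorder=45, Stock=677): 1 row → Aisle = 14 ✓
Two rows agree on {Reorder, Stock} but differ on Aisle, so {Reorder, Stock} -> Aisle does not hold.

No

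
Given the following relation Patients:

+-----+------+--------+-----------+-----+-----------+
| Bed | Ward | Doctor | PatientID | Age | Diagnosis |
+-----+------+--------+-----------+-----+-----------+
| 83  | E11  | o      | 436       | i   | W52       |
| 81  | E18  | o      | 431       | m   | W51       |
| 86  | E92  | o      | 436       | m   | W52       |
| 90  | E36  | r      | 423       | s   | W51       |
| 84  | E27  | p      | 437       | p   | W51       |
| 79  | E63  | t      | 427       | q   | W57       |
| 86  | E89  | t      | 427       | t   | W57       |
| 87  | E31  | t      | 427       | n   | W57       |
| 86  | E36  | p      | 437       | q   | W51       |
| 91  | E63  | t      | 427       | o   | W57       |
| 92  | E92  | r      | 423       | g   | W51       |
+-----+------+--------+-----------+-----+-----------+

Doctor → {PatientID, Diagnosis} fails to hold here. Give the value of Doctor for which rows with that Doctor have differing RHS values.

o

Doctor=o: 3 rows → {PatientID,Diagnosis} takes values {(436, W52), (431, W51)} — violation
Doctor=r: 2 rows → {PatientID,Diagnosis} = (423, W51), (423, W51) ✓
Doctor=p: 2 rows → {PatientID,Diagnosis} = (437, W51), (437, W51) ✓
Doctor=t: 4 rows → {PatientID,Diagnosis} = (427, W57), (427, W57), (427, W57), (427, W57) ✓
The only Doctor value with inconsistent RHS is Doctor=o.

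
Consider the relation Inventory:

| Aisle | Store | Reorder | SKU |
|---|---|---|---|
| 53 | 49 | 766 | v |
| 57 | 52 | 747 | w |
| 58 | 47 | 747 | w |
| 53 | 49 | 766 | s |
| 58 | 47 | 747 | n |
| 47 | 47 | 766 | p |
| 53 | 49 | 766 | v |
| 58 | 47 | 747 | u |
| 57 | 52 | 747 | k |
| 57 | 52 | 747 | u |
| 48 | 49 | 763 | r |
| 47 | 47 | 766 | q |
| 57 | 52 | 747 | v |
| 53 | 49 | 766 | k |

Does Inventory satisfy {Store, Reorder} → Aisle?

(Store=49, Reorder=766): 4 rows → Aisle = 53, 53, 53, 53 ✓
(Store=52, Reorder=747): 4 rows → Aisle = 57, 57, 57, 57 ✓
(Store=47, Reorder=747): 3 rows → Aisle = 58, 58, 58 ✓
(Store=47, Reorder=766): 2 rows → Aisle = 47, 47 ✓
(Store=49, Reorder=763): 1 row → Aisle = 48 ✓
Every {Store, Reorder} value is associated with a single Aisle value, so {Store, Reorder} → Aisle holds.

Yes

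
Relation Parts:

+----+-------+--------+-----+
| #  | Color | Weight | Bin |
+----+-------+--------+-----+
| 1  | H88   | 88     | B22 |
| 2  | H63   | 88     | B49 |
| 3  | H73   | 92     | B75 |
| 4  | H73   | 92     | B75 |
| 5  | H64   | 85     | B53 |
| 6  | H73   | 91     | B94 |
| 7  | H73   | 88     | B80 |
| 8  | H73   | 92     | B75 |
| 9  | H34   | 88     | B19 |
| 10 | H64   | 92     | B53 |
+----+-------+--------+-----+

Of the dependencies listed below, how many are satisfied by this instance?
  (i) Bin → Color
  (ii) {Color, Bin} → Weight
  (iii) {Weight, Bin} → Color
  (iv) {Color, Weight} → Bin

3

(i) Bin → Color: every LHS value maps to a single RHS value — holds.
(ii) {Color, Bin} → Weight: (Color=H64, Bin=B53): rows 5, 10 → Weight takes values {85, 92} — violation — fails.
(iii) {Weight, Bin} → Color: every LHS value maps to a single RHS value — holds.
(iv) {Color, Weight} → Bin: every LHS value maps to a single RHS value — holds.
3 of the 4 dependencies hold.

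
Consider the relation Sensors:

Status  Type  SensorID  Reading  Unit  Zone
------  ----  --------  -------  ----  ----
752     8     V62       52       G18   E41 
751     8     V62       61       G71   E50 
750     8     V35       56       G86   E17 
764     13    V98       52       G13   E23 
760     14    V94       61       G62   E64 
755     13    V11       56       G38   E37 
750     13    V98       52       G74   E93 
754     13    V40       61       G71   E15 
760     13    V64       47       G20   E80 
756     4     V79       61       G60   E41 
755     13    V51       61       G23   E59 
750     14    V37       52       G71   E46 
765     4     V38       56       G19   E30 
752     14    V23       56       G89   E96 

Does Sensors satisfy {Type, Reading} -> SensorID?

(Type=8, Reading=52): 1 row → SensorID = V62 ✓
(Type=8, Reading=61): 1 row → SensorID = V62 ✓
(Type=8, Reading=56): 1 row → SensorID = V35 ✓
(Type=13, Reading=52): 2 rows → SensorID = V98, V98 ✓
(Type=14, Reading=61): 1 row → SensorID = V94 ✓
(Type=13, Reading=56): 1 row → SensorID = V11 ✓
(Type=13, Reading=61): 2 rows → SensorID takes values {V40, V51} — violation
(Type=13, Reading=47): 1 row → SensorID = V64 ✓
(Type=4, Reading=61): 1 row → SensorID = V79 ✓
(Type=14, Reading=52): 1 row → SensorID = V37 ✓
(Type=4, Reading=56): 1 row → SensorID = V38 ✓
(Type=14, Reading=56): 1 row → SensorID = V23 ✓
Two rows agree on {Type, Reading} but differ on SensorID, so {Type, Reading} -> SensorID does not hold.

No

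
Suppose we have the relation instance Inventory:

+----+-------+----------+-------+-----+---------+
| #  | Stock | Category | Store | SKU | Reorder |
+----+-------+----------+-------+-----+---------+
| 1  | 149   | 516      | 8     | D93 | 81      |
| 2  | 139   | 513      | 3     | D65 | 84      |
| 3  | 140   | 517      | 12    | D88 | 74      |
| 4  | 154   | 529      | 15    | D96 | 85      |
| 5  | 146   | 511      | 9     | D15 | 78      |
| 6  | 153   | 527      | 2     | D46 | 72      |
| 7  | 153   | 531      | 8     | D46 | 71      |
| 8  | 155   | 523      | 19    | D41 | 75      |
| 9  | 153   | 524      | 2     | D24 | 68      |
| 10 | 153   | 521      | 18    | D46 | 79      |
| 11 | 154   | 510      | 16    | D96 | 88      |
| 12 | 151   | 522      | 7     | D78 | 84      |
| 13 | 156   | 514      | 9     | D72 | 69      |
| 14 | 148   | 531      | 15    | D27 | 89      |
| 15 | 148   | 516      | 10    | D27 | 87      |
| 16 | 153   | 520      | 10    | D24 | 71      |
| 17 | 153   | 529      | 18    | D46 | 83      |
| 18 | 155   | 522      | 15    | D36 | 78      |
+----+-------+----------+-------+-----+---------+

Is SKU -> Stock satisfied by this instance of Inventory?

Yes

SKU=D93: row 1 → Stock = 149 ✓
SKU=D65: row 2 → Stock = 139 ✓
SKU=D88: row 3 → Stock = 140 ✓
SKU=D96: rows 4, 11 → Stock = 154, 154 ✓
SKU=D15: row 5 → Stock = 146 ✓
SKU=D46: rows 6, 7, 10, 17 → Stock = 153, 153, 153, 153 ✓
SKU=D41: row 8 → Stock = 155 ✓
SKU=D24: rows 9, 16 → Stock = 153, 153 ✓
SKU=D78: row 12 → Stock = 151 ✓
SKU=D72: row 13 → Stock = 156 ✓
SKU=D27: rows 14, 15 → Stock = 148, 148 ✓
SKU=D36: row 18 → Stock = 155 ✓
Every SKU value is associated with a single Stock value, so SKU -> Stock holds.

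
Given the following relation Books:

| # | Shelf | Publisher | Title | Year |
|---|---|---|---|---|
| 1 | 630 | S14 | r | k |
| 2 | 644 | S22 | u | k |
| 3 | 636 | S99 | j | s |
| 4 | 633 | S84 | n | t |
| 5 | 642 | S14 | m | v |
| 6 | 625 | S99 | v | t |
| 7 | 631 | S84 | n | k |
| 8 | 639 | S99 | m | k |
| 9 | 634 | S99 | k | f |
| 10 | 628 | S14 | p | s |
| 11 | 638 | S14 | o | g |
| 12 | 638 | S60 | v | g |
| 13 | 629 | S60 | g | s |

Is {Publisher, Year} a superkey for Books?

All 13 rows have distinct {Publisher, Year} values, so {Publisher, Year} → (all attributes) holds and {Publisher, Year} is a superkey.

Yes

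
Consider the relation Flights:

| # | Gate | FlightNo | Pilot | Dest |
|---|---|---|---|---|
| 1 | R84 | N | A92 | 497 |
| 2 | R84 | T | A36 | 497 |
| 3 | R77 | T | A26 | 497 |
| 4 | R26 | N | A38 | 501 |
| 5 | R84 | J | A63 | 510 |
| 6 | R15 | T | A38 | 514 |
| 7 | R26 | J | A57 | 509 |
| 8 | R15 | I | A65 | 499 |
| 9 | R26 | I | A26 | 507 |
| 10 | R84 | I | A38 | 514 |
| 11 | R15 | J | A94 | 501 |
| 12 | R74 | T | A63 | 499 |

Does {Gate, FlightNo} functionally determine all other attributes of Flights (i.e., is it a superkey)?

Yes

All 12 rows have distinct {Gate, FlightNo} values, so {Gate, FlightNo} → (all attributes) holds and {Gate, FlightNo} is a superkey.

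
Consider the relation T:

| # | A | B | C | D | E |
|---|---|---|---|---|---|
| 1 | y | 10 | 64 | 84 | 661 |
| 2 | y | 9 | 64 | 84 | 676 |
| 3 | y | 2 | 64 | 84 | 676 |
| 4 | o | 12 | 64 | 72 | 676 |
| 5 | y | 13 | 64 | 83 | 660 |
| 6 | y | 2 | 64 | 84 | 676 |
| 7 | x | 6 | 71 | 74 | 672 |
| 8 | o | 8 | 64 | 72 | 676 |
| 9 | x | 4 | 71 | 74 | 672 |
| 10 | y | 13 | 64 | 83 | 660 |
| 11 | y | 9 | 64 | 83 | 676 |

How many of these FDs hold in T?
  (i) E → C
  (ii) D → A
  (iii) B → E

3

(i) E → C: every LHS value maps to a single RHS value — holds.
(ii) D → A: every LHS value maps to a single RHS value — holds.
(iii) B → E: every LHS value maps to a single RHS value — holds.
3 of the 3 dependencies hold.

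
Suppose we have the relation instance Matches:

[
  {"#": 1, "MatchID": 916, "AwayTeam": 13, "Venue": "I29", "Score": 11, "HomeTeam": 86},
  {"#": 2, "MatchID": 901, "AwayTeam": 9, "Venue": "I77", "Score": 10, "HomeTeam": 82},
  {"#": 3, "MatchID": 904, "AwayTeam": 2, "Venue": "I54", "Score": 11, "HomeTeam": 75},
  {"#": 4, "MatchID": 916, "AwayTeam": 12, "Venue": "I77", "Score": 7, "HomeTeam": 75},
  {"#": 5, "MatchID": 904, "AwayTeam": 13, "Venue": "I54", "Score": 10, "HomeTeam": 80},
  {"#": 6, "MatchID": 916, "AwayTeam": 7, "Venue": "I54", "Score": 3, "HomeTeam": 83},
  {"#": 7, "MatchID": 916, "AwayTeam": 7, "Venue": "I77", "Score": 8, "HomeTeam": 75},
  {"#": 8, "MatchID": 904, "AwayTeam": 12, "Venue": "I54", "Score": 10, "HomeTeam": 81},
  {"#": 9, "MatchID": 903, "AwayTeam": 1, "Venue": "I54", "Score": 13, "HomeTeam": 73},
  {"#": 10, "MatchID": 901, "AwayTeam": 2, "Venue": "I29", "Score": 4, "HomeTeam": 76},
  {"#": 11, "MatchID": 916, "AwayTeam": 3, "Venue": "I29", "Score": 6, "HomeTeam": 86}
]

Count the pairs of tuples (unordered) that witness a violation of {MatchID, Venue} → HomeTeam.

(MatchID=916, Venue=I29): all 2 rows agree on HomeTeam — 0 pairs.
(MatchID=904, Venue=I54): violating pairs (3,5), (3,8), (5,8) — 3 pairs.
(MatchID=916, Venue=I77): all 2 rows agree on HomeTeam — 0 pairs.

3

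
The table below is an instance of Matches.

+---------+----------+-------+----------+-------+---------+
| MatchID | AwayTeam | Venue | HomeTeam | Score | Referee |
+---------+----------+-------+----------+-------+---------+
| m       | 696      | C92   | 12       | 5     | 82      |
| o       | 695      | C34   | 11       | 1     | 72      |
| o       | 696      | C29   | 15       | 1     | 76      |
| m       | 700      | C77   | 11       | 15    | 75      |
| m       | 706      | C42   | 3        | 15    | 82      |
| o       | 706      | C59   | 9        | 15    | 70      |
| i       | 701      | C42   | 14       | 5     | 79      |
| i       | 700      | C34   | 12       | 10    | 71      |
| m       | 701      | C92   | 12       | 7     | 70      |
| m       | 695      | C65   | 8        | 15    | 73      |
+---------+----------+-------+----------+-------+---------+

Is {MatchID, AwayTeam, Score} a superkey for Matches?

All 10 rows have distinct {MatchID, AwayTeam, Score} values, so {MatchID, AwayTeam, Score} → (all attributes) holds and {MatchID, AwayTeam, Score} is a superkey.

Yes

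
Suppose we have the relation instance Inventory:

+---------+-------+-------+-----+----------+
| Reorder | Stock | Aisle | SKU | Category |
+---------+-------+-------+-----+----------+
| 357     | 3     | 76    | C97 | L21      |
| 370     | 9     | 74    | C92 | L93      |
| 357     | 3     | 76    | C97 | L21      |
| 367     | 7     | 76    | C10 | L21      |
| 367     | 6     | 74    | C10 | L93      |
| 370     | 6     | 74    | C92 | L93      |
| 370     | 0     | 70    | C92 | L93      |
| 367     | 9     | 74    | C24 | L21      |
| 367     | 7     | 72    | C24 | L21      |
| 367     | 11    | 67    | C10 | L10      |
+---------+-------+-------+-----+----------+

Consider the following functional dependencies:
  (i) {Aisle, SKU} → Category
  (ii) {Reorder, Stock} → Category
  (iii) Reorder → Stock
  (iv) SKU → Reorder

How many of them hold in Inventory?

3

(i) {Aisle, SKU} → Category: every LHS value maps to a single RHS value — holds.
(ii) {Reorder, Stock} → Category: every LHS value maps to a single RHS value — holds.
(iii) Reorder → Stock: Reorder=370: 3 rows → Stock takes values {9, 6, 0} — violation; Reorder=367: 5 rows → Stock takes values {7, 6, 9, 11} — violation — fails.
(iv) SKU → Reorder: every LHS value maps to a single RHS value — holds.
3 of the 4 dependencies hold.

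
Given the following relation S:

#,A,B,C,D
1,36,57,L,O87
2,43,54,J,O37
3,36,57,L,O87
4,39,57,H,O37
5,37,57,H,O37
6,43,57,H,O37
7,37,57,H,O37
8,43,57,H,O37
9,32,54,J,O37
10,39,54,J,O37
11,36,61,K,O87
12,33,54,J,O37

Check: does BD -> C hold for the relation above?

(B=57, D=O87): rows 1, 3 → C = L, L ✓
(B=54, D=O37): rows 2, 9, 10, 12 → C = J, J, J, J ✓
(B=57, D=O37): rows 4, 5, 6, 7, 8 → C = H, H, H, H, H ✓
(B=61, D=O87): row 11 → C = K ✓
Every BD value is associated with a single C value, so BD -> C holds.

Yes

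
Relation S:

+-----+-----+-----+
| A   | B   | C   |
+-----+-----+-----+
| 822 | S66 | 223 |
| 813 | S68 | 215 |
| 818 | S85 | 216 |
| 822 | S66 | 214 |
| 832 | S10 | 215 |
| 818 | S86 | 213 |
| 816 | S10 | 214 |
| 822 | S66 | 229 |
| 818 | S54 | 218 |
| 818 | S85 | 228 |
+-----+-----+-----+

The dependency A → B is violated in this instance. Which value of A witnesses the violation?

818

A=822: 3 rows → B = S66, S66, S66 ✓
A=813: 1 row → B = S68 ✓
A=818: 4 rows → B takes values {S85, S86, S54} — violation
A=832: 1 row → B = S10 ✓
A=816: 1 row → B = S10 ✓
The only A value with inconsistent B is A=818.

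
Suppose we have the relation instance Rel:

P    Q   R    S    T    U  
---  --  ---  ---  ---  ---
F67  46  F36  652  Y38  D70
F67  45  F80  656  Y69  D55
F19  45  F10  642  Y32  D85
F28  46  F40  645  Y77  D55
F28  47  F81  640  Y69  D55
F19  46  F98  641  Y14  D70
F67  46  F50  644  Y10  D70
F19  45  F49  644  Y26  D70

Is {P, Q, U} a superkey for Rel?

Two distinct rows share (P=F67, Q=46, U=D70), so {P, Q, U} does not determine every attribute — not a superkey.

No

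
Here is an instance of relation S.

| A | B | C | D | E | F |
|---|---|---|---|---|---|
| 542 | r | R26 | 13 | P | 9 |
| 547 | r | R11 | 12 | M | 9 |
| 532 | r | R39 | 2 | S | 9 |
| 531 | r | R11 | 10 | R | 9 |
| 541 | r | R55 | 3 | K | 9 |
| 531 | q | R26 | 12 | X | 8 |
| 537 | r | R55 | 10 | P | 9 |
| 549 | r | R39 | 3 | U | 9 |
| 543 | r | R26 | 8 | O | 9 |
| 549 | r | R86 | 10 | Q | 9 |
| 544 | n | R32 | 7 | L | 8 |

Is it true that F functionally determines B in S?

No

F=9: 9 rows → B = r, r, r, r, r, r, r, r, r ✓
F=8: 2 rows → B takes values {q, n} — violation
Two rows agree on F but differ on B, so F -> B does not hold.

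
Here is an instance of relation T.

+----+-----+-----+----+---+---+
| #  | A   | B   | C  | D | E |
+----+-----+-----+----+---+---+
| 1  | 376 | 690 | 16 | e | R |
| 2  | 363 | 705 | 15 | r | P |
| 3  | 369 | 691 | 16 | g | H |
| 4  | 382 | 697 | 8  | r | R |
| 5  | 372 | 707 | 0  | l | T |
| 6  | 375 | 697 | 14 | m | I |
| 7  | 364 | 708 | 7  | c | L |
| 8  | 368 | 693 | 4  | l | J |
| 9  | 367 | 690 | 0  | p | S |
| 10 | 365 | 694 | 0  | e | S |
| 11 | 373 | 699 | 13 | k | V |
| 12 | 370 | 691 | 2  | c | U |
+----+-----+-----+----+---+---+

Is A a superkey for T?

Yes

All 12 rows have distinct A values, so A → (all attributes) holds and A is a superkey.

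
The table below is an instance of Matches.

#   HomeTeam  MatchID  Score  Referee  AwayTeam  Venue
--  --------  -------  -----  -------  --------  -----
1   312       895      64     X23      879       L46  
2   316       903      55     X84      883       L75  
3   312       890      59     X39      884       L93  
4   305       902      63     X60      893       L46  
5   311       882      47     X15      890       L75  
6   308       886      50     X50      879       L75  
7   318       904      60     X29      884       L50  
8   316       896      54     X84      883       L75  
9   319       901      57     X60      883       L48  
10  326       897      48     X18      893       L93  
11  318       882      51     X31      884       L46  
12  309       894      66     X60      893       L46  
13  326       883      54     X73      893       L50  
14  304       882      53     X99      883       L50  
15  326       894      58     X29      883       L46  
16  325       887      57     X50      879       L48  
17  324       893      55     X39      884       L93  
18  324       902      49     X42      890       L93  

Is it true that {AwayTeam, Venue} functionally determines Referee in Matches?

(AwayTeam=879, Venue=L46): row 1 → Referee = X23 ✓
(AwayTeam=883, Venue=L75): rows 2, 8 → Referee = X84, X84 ✓
(AwayTeam=884, Venue=L93): rows 3, 17 → Referee = X39, X39 ✓
(AwayTeam=893, Venue=L46): rows 4, 12 → Referee = X60, X60 ✓
(AwayTeam=890, Venue=L75): row 5 → Referee = X15 ✓
(AwayTeam=879, Venue=L75): row 6 → Referee = X50 ✓
(AwayTeam=884, Venue=L50): row 7 → Referee = X29 ✓
(AwayTeam=883, Venue=L48): row 9 → Referee = X60 ✓
(AwayTeam=893, Venue=L93): row 10 → Referee = X18 ✓
(AwayTeam=884, Venue=L46): row 11 → Referee = X31 ✓
(AwayTeam=893, Venue=L50): row 13 → Referee = X73 ✓
(AwayTeam=883, Venue=L50): row 14 → Referee = X99 ✓
(AwayTeam=883, Venue=L46): row 15 → Referee = X29 ✓
(AwayTeam=879, Venue=L48): row 16 → Referee = X50 ✓
(AwayTeam=890, Venue=L93): row 18 → Referee = X42 ✓
Every {AwayTeam, Venue} value is associated with a single Referee value, so {AwayTeam, Venue} → Referee holds.

Yes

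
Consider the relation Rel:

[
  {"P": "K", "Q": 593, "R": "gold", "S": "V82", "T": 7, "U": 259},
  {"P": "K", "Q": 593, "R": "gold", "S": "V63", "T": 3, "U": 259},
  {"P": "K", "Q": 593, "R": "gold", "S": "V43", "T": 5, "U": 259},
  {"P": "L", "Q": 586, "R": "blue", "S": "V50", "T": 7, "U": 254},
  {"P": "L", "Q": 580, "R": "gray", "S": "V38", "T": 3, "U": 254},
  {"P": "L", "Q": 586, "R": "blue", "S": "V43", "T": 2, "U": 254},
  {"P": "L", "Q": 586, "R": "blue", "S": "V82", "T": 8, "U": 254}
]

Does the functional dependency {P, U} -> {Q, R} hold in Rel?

(P=K, U=259): 3 rows → {Q,R} = (593, gold), (593, gold), (593, gold) ✓
(P=L, U=254): 4 rows → {Q,R} takes values {(586, blue), (580, gray)} — violation
Two rows agree on {P, U} but differ on {Q, R}, so {P, U} -> {Q, R} does not hold.

No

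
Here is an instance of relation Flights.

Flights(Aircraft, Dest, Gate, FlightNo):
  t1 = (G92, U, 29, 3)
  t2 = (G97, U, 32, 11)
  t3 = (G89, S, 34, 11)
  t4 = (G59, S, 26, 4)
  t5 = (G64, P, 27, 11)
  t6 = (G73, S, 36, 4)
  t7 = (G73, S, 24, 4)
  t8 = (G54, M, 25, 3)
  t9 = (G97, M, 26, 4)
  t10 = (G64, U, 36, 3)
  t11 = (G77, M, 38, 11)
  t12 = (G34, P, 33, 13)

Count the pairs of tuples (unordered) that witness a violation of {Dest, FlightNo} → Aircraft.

(Dest=U, FlightNo=3): violating pairs (1,10) — 1 pair.
(Dest=S, FlightNo=4): violating pairs (4,6), (4,7) — 2 pairs.

3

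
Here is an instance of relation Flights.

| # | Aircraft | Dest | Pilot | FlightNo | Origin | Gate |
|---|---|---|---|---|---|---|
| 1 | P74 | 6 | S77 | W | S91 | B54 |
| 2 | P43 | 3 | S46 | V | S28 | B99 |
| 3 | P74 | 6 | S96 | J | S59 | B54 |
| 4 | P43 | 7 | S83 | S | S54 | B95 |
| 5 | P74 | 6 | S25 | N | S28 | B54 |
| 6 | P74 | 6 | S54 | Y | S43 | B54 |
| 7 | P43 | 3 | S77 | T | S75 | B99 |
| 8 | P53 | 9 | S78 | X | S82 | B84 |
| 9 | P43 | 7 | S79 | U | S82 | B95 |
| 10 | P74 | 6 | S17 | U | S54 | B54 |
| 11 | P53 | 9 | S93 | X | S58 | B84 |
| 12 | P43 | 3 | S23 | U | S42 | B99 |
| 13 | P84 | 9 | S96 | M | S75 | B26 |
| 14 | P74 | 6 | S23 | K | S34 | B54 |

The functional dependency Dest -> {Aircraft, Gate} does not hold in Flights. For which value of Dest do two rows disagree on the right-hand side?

Dest=6: rows 1, 3, 5, 6, 10, 14 → {Aircraft,Gate} = (P74, B54), (P74, B54), (P74, B54), (P74, B54), (P74, B54), (P74, B54) ✓
Dest=3: rows 2, 7, 12 → {Aircraft,Gate} = (P43, B99), (P43, B99), (P43, B99) ✓
Dest=7: rows 4, 9 → {Aircraft,Gate} = (P43, B95), (P43, B95) ✓
Dest=9: rows 8, 11, 13 → {Aircraft,Gate} takes values {(P53, B84), (P84, B26)} — violation
The only Dest value with inconsistent RHS is Dest=9.

9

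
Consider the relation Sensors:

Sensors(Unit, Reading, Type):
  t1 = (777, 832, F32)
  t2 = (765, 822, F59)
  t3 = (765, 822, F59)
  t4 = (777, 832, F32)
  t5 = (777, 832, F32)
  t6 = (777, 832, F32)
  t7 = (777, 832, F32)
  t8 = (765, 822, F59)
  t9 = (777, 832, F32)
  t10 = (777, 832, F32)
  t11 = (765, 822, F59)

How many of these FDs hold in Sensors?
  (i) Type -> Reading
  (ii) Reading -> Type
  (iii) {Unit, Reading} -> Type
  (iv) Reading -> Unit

4

(i) Type -> Reading: every LHS value maps to a single RHS value — holds.
(ii) Reading -> Type: every LHS value maps to a single RHS value — holds.
(iii) {Unit, Reading} -> Type: every LHS value maps to a single RHS value — holds.
(iv) Reading -> Unit: every LHS value maps to a single RHS value — holds.
4 of the 4 dependencies hold.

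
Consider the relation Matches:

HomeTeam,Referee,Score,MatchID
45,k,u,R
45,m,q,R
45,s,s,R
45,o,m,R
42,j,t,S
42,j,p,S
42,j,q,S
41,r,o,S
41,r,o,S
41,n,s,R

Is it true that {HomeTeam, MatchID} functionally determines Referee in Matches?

No

(HomeTeam=45, MatchID=R): 4 rows → Referee takes values {k, m, s, o} — violation
(HomeTeam=42, MatchID=S): 3 rows → Referee = j, j, j ✓
(HomeTeam=41, MatchID=S): 2 rows → Referee = r, r ✓
(HomeTeam=41, MatchID=R): 1 row → Referee = n ✓
Two rows agree on {HomeTeam, MatchID} but differ on Referee, so {HomeTeam, MatchID} → Referee does not hold.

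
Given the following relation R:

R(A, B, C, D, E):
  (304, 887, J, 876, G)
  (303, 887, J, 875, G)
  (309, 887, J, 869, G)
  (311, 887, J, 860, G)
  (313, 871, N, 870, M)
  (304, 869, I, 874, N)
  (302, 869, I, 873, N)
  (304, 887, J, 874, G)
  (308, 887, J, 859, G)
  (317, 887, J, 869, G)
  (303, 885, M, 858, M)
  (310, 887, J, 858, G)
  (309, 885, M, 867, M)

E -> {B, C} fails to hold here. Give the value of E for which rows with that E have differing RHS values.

E=G: 8 rows → {B,C} = (887, J), (887, J), (887, J), (887, J), (887, J), (887, J), (887, J), (887, J) ✓
E=M: 3 rows → {B,C} takes values {(871, N), (885, M)} — violation
E=N: 2 rows → {B,C} = (869, I), (869, I) ✓
The only E value with inconsistent RHS is E=M.

M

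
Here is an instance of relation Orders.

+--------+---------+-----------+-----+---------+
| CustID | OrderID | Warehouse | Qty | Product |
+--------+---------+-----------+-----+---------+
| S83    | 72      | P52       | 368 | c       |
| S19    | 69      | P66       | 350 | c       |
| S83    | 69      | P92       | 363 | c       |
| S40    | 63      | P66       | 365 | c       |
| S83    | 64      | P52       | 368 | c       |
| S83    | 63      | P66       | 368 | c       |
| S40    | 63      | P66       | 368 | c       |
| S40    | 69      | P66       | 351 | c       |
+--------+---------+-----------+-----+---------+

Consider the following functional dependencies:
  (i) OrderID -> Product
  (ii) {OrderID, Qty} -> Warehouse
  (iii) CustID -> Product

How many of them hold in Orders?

(i) OrderID -> Product: every LHS value maps to a single RHS value — holds.
(ii) {OrderID, Qty} -> Warehouse: every LHS value maps to a single RHS value — holds.
(iii) CustID -> Product: every LHS value maps to a single RHS value — holds.
3 of the 3 dependencies hold.

3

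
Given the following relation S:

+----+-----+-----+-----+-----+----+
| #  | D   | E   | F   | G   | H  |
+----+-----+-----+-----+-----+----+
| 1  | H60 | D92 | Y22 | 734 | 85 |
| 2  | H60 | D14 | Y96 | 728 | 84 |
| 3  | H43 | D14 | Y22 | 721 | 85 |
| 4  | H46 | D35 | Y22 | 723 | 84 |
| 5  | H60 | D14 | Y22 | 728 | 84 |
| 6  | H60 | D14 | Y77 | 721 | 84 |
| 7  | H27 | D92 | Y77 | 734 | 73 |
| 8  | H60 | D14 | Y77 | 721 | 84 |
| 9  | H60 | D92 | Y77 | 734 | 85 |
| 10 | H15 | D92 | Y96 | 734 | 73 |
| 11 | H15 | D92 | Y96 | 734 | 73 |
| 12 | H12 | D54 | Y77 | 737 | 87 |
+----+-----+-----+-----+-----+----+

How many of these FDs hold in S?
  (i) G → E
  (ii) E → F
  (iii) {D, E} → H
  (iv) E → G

2

(i) G → E: every LHS value maps to a single RHS value — holds.
(ii) E → F: E=D92: rows 1, 7, 9, 10, 11 → F takes values {Y22, Y77, Y96} — violation; E=D14: rows 2, 3, 5, 6, 8 → F takes values {Y96, Y22, Y77} — violation — fails.
(iii) {D, E} → H: every LHS value maps to a single RHS value — holds.
(iv) E → G: E=D14: rows 2, 3, 5, 6, 8 → G takes values {728, 721} — violation — fails.
2 of the 4 dependencies hold.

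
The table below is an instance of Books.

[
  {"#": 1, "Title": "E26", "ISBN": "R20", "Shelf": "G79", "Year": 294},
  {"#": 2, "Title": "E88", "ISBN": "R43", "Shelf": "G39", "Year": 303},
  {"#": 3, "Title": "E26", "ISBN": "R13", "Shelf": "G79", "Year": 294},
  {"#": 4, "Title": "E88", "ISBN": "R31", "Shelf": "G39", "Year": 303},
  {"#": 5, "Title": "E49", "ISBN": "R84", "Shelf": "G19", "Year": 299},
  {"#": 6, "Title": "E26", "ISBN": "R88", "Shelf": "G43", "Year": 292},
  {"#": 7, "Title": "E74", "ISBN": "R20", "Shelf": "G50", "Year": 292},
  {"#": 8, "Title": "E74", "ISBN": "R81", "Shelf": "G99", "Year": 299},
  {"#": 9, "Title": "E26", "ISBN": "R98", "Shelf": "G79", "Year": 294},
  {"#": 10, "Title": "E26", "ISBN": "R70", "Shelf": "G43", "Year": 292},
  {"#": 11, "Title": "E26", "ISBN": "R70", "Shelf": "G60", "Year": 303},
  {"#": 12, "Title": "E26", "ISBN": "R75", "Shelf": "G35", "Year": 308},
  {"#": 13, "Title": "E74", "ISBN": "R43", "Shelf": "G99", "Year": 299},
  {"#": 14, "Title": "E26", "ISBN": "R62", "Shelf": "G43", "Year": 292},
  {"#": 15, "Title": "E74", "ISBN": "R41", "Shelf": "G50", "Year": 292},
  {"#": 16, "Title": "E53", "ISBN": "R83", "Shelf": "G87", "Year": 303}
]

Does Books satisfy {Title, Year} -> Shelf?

Yes

(Title=E26, Year=294): rows 1, 3, 9 → Shelf = G79, G79, G79 ✓
(Title=E88, Year=303): rows 2, 4 → Shelf = G39, G39 ✓
(Title=E49, Year=299): row 5 → Shelf = G19 ✓
(Title=E26, Year=292): rows 6, 10, 14 → Shelf = G43, G43, G43 ✓
(Title=E74, Year=292): rows 7, 15 → Shelf = G50, G50 ✓
(Title=E74, Year=299): rows 8, 13 → Shelf = G99, G99 ✓
(Title=E26, Year=303): row 11 → Shelf = G60 ✓
(Title=E26, Year=308): row 12 → Shelf = G35 ✓
(Title=E53, Year=303): row 16 → Shelf = G87 ✓
Every {Title, Year} value is associated with a single Shelf value, so {Title, Year} -> Shelf holds.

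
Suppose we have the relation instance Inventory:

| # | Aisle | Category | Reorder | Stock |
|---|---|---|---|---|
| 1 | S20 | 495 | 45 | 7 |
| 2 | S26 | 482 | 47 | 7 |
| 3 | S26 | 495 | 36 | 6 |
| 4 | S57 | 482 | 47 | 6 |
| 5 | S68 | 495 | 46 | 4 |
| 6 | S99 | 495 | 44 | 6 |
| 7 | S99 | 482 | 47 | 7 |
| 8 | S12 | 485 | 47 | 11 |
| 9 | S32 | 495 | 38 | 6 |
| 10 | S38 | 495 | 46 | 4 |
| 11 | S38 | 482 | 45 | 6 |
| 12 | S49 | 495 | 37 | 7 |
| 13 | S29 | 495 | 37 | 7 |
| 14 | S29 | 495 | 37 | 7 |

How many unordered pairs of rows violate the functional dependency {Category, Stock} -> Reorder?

7

(Category=495, Stock=7): violating pairs (1,12), (1,13), (1,14) — 3 pairs.
(Category=482, Stock=7): all 2 rows agree on Reorder — 0 pairs.
(Category=495, Stock=6): violating pairs (3,6), (3,9), (6,9) — 3 pairs.
(Category=482, Stock=6): violating pairs (4,11) — 1 pair.
(Category=495, Stock=4): all 2 rows agree on Reorder — 0 pairs.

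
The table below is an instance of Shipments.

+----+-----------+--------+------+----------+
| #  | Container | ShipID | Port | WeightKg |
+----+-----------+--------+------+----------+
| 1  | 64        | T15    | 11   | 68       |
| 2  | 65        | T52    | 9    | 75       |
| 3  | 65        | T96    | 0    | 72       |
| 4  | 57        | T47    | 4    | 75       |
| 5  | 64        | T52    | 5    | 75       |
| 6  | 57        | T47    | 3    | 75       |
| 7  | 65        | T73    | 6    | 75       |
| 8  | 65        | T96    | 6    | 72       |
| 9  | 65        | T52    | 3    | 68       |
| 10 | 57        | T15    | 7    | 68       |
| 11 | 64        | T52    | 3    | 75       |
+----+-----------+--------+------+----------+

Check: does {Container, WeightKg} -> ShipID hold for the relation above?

No

(Container=64, WeightKg=68): row 1 → ShipID = T15 ✓
(Container=65, WeightKg=75): rows 2, 7 → ShipID takes values {T52, T73} — violation
(Container=65, WeightKg=72): rows 3, 8 → ShipID = T96, T96 ✓
(Container=57, WeightKg=75): rows 4, 6 → ShipID = T47, T47 ✓
(Container=64, WeightKg=75): rows 5, 11 → ShipID = T52, T52 ✓
(Container=65, WeightKg=68): row 9 → ShipID = T52 ✓
(Container=57, WeightKg=68): row 10 → ShipID = T15 ✓
Two rows agree on {Container, WeightKg} but differ on ShipID, so {Container, WeightKg} -> ShipID does not hold.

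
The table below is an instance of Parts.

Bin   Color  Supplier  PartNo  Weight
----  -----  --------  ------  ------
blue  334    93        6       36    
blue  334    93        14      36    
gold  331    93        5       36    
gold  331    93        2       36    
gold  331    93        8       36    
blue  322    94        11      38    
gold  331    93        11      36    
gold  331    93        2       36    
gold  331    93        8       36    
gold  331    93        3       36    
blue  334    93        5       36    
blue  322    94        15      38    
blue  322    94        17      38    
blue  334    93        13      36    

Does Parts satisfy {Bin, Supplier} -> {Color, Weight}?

(Bin=blue, Supplier=93): 4 rows → {Color,Weight} = (334, 36), (334, 36), (334, 36), (334, 36) ✓
(Bin=gold, Supplier=93): 7 rows → {Color,Weight} = (331, 36), (331, 36), (331, 36), (331, 36), (331, 36), (331, 36), (331, 36) ✓
(Bin=blue, Supplier=94): 3 rows → {Color,Weight} = (322, 38), (322, 38), (322, 38) ✓
Every {Bin, Supplier} value is associated with a single {Color, Weight} value, so {Bin, Supplier} -> {Color, Weight} holds.

Yes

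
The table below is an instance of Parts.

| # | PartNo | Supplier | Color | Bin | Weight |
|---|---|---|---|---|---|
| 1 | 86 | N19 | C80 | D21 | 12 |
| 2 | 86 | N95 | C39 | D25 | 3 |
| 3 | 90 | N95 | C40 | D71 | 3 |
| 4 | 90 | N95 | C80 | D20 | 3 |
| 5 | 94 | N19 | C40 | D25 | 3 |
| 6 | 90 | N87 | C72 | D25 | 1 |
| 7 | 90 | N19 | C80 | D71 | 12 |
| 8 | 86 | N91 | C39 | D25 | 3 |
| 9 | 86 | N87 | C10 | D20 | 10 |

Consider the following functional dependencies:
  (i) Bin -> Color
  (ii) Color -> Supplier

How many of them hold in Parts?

0

(i) Bin -> Color: Bin=D25: rows 2, 5, 6, 8 → Color takes values {C39, C40, C72} — violation; Bin=D71: rows 3, 7 → Color takes values {C40, C80} — violation; Bin=D20: rows 4, 9 → Color takes values {C80, C10} — violation — fails.
(ii) Color -> Supplier: Color=C80: rows 1, 4, 7 → Supplier takes values {N19, N95} — violation; Color=C39: rows 2, 8 → Supplier takes values {N95, N91} — violation; Color=C40: rows 3, 5 → Supplier takes values {N95, N19} — violation — fails.
None of the 2 dependencies hold.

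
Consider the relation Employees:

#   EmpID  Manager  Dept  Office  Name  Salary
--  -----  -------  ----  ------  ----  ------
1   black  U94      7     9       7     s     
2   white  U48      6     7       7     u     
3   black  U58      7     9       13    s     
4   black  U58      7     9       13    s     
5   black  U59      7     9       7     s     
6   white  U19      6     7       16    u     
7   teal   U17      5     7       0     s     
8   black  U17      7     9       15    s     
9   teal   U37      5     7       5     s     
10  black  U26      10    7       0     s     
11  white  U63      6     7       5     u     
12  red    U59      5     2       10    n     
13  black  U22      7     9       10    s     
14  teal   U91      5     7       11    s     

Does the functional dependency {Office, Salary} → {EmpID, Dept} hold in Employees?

(Office=9, Salary=s): rows 1, 3, 4, 5, 8, 13 → {EmpID,Dept} = (black, 7), (black, 7), (black, 7), (black, 7), (black, 7), (black, 7) ✓
(Office=7, Salary=u): rows 2, 6, 11 → {EmpID,Dept} = (white, 6), (white, 6), (white, 6) ✓
(Office=7, Salary=s): rows 7, 9, 10, 14 → {EmpID,Dept} takes values {(teal, 5), (black, 10)} — violation
(Office=2, Salary=n): row 12 → {EmpID,Dept} = (red, 5) ✓
Two rows agree on {Office, Salary} but differ on {EmpID, Dept}, so {Office, Salary} → {EmpID, Dept} does not hold.

No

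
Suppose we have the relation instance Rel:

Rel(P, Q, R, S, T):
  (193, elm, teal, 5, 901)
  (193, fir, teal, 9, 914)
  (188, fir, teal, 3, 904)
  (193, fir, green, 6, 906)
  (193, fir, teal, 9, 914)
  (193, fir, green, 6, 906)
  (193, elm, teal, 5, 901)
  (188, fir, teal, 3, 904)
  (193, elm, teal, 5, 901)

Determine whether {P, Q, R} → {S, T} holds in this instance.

Yes

(P=193, Q=elm, R=teal): 3 rows → {S,T} = (5, 901), (5, 901), (5, 901) ✓
(P=193, Q=fir, R=teal): 2 rows → {S,T} = (9, 914), (9, 914) ✓
(P=188, Q=fir, R=teal): 2 rows → {S,T} = (3, 904), (3, 904) ✓
(P=193, Q=fir, R=green): 2 rows → {S,T} = (6, 906), (6, 906) ✓
Every {P, Q, R} value is associated with a single {S, T} value, so {P, Q, R} → {S, T} holds.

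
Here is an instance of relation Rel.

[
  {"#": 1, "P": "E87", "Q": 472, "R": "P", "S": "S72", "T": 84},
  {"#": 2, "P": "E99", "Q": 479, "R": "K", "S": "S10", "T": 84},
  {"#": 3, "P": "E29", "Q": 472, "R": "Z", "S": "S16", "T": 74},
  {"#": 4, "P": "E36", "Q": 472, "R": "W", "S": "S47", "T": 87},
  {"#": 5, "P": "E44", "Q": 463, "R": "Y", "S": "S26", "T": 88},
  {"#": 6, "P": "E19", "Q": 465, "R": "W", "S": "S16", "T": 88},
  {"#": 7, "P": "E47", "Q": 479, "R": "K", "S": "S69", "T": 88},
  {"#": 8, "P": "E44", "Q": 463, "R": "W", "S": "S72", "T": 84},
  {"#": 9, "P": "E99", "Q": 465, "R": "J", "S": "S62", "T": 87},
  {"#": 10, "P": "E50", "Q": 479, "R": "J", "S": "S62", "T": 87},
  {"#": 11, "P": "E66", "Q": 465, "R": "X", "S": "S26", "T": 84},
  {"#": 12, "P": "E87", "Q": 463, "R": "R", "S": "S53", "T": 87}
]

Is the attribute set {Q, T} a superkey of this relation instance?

Yes

All 12 rows have distinct {Q, T} values, so {Q, T} → (all attributes) holds and {Q, T} is a superkey.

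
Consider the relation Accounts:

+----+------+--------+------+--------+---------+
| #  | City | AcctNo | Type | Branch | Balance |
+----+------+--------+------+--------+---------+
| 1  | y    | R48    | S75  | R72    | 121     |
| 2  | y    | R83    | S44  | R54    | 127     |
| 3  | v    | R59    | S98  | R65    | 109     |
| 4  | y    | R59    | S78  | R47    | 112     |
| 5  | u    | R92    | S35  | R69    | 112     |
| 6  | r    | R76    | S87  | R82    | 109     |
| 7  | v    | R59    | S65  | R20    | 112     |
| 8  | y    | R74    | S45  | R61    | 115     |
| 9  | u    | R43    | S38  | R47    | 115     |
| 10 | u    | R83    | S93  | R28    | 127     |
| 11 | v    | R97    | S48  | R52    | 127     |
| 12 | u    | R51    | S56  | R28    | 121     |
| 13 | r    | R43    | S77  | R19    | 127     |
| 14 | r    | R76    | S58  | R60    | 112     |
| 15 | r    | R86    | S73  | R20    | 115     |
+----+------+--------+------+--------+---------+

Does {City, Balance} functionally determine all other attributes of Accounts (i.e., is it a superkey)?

Yes

All 15 rows have distinct {City, Balance} values, so {City, Balance} → (all attributes) holds and {City, Balance} is a superkey.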